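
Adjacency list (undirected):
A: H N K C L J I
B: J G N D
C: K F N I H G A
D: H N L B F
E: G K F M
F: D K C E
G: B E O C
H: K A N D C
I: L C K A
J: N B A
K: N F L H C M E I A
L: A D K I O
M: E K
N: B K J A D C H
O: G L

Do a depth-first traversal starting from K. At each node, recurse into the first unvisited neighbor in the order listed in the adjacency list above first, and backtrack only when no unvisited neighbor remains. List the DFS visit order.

Visit K
K → N
N → B
B → J
J → A
A → H
H → D
D → L
L → I
I → C
C → F
F → E
E → G
G → O
E → M

K -> N -> B -> J -> A -> H -> D -> L -> I -> C -> F -> E -> G -> O -> M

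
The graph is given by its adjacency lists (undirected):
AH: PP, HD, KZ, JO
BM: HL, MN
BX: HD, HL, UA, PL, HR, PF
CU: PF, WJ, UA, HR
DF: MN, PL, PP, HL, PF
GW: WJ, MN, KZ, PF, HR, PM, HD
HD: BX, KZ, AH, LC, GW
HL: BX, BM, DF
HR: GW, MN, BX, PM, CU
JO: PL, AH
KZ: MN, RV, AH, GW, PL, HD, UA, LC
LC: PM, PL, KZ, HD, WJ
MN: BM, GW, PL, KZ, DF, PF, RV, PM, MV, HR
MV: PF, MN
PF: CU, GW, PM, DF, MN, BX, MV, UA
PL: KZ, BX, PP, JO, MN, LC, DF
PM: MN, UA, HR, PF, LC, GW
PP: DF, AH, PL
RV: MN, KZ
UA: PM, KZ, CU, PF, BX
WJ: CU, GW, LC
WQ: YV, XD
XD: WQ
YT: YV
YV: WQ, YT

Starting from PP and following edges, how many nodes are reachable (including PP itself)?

21

BFS from PP visits: PP, DF, AH, PL, MN, HL, PF, HD, KZ, JO, BX, LC, BM, GW, RV, PM, MV, HR, CU, UA, WJ
Reachable nodes: 21 of 25 total.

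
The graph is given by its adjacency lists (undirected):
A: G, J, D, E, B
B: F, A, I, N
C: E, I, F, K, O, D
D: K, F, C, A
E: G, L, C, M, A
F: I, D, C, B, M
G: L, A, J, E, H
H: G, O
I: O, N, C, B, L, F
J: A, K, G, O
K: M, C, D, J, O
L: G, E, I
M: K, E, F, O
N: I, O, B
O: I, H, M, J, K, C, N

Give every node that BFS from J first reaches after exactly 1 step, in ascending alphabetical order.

Level 0: J
Level 1: A, G, K, O
Level 2: B, C, D, E, H, I, L, M, N
Level 3: F

A, G, K, O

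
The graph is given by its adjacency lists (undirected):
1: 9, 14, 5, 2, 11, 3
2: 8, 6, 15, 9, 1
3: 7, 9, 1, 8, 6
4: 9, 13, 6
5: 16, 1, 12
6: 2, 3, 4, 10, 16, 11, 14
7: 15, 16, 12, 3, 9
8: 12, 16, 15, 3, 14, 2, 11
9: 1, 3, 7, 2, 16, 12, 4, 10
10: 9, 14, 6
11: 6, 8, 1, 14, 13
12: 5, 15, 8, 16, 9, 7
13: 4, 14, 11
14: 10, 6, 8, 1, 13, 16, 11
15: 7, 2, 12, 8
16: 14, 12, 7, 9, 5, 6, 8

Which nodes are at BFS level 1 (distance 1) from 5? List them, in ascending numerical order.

Level 0: 5
Level 1: 1, 12, 16
Level 2: 2, 3, 6, 7, 8, 9, 11, 14, 15
Level 3: 4, 10, 13

1, 12, 16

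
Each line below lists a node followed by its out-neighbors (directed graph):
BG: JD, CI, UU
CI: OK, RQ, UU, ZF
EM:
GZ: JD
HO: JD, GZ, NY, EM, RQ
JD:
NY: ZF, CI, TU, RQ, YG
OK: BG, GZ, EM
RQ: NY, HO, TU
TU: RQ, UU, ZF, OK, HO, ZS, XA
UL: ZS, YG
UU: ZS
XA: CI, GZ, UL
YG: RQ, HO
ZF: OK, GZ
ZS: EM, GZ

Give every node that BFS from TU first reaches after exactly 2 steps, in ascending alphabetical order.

BG, CI, EM, GZ, JD, NY, UL

Level 0: TU
Level 1: HO, OK, RQ, UU, XA, ZF, ZS
Level 2: BG, CI, EM, GZ, JD, NY, UL
Level 3: YG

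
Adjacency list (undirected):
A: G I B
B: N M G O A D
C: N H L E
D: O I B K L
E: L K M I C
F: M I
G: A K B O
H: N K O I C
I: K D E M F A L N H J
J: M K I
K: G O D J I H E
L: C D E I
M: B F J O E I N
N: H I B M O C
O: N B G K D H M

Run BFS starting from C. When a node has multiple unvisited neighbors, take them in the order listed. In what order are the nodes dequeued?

Visit C; enqueue N, H, L, E → queue [N, H, L, E]
Visit N; enqueue I, B, M, O → queue [H, L, E, I, B, M, O]
Visit H; enqueue K → queue [L, E, I, B, M, O, K]
Visit L; enqueue D → queue [E, I, B, M, O, K, D]
Visit E → queue [I, B, M, O, K, D]
Visit I; enqueue F, A, J → queue [B, M, O, K, D, F, A, J]
Visit B; enqueue G → queue [M, O, K, D, F, A, J, G]
Visit M → queue [O, K, D, F, A, J, G]
Visit O → queue [K, D, F, A, J, G]
Visit K → queue [D, F, A, J, G]
Visit D → queue [F, A, J, G]
Visit F → queue [A, J, G]
Visit A → queue [J, G]
Visit J → queue [G]
Visit G → queue []

C -> N -> H -> L -> E -> I -> B -> M -> O -> K -> D -> F -> A -> J -> G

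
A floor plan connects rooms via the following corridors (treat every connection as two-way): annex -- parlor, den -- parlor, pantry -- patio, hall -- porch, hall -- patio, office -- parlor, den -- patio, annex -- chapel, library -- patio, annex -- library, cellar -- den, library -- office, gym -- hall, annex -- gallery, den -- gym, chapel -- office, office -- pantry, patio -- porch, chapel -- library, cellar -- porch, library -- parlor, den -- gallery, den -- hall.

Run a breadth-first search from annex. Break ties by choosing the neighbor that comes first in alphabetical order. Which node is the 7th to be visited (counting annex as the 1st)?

Visit annex; enqueue chapel, gallery, library, parlor → queue [chapel, gallery, library, parlor]
Visit chapel; enqueue office → queue [gallery, library, parlor, office]
Visit gallery; enqueue den → queue [library, parlor, office, den]
Visit library; enqueue patio → queue [parlor, office, den, patio]
Visit parlor → queue [office, den, patio]
Visit office; enqueue pantry → queue [den, patio, pantry]
Visit den; enqueue cellar, gym, hall → queue [patio, pantry, cellar, gym, hall]
Visit patio; enqueue porch → queue [pantry, cellar, gym, hall, porch]
Visit pantry → queue [cellar, gym, hall, porch]
Visit cellar → queue [gym, hall, porch]
Visit gym → queue [hall, porch]
Visit hall → queue [porch]
Visit porch → queue []

Visit order: annex, chapel, gallery, library, parlor, office, den, patio, pantry, cellar, gym, hall, porch

den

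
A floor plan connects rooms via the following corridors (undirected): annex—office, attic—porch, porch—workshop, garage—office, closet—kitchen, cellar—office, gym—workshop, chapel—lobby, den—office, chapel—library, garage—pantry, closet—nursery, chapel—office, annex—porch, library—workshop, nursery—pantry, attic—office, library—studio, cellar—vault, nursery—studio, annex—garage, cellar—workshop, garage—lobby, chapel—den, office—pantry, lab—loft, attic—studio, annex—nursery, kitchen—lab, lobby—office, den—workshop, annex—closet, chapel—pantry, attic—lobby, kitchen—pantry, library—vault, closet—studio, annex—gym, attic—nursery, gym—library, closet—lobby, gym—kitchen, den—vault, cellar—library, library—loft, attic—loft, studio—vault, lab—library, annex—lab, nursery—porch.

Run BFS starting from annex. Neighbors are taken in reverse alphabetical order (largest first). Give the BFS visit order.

annex, porch, office, nursery, lab, gym, garage, closet, workshop, attic, pantry, lobby, den, chapel, cellar, studio, loft, library, kitchen, vault

Visit annex; enqueue porch, office, nursery, lab, gym, garage, closet → queue [porch, office, nursery, lab, gym, garage, closet]
Visit porch; enqueue workshop, attic → queue [office, nursery, lab, gym, garage, closet, workshop, attic]
Visit office; enqueue pantry, lobby, den, chapel, cellar → queue [nursery, lab, gym, garage, closet, workshop, attic, pantry, lobby, den, chapel, cellar]
Visit nursery; enqueue studio → queue [lab, gym, garage, closet, workshop, attic, pantry, lobby, den, chapel, cellar, studio]
Visit lab; enqueue loft, library, kitchen → queue [gym, garage, closet, workshop, attic, pantry, lobby, den, chapel, cellar, studio, loft, library, kitchen]
Visit gym → queue [garage, closet, workshop, attic, pantry, lobby, den, chapel, cellar, studio, loft, library, kitchen]
Visit garage → queue [closet, workshop, attic, pantry, lobby, den, chapel, cellar, studio, loft, library, kitchen]
Visit closet → queue [workshop, attic, pantry, lobby, den, chapel, cellar, studio, loft, library, kitchen]
Visit workshop → queue [attic, pantry, lobby, den, chapel, cellar, studio, loft, library, kitchen]
Visit attic → queue [pantry, lobby, den, chapel, cellar, studio, loft, library, kitchen]
Visit pantry → queue [lobby, den, chapel, cellar, studio, loft, library, kitchen]
Visit lobby → queue [den, chapel, cellar, studio, loft, library, kitchen]
Visit den; enqueue vault → queue [chapel, cellar, studio, loft, library, kitchen, vault]
Visit chapel → queue [cellar, studio, loft, library, kitchen, vault]
Visit cellar → queue [studio, loft, library, kitchen, vault]
Visit studio → queue [loft, library, kitchen, vault]
Visit loft → queue [library, kitchen, vault]
Visit library → queue [kitchen, vault]
Visit kitchen → queue [vault]
Visit vault → queue []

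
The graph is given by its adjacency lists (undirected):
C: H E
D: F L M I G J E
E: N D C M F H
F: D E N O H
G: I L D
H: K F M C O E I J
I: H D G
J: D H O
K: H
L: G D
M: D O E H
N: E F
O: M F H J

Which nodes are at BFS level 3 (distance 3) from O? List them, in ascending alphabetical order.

G, L

Level 0: O
Level 1: F, H, J, M
Level 2: C, D, E, I, K, N
Level 3: G, L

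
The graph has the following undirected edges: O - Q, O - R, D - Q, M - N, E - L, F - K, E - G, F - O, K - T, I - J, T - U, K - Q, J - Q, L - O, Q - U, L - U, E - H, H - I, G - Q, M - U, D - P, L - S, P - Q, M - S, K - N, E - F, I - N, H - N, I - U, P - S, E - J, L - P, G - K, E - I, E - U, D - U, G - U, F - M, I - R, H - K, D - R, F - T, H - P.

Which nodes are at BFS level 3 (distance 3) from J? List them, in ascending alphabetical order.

M, S, T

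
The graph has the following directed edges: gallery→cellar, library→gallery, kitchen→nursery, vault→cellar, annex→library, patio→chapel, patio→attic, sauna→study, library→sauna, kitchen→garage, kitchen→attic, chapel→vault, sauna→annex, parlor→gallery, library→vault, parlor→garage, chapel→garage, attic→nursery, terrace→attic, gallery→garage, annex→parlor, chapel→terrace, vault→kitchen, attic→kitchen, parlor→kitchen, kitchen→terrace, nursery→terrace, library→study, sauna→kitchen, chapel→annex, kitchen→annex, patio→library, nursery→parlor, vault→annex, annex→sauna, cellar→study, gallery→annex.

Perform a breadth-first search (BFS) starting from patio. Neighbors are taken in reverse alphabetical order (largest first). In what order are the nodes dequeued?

Visit patio; enqueue library, chapel, attic → queue [library, chapel, attic]
Visit library; enqueue vault, study, sauna, gallery → queue [chapel, attic, vault, study, sauna, gallery]
Visit chapel; enqueue terrace, garage, annex → queue [attic, vault, study, sauna, gallery, terrace, garage, annex]
Visit attic; enqueue nursery, kitchen → queue [vault, study, sauna, gallery, terrace, garage, annex, nursery, kitchen]
Visit vault; enqueue cellar → queue [study, sauna, gallery, terrace, garage, annex, nursery, kitchen, cellar]
Visit study → queue [sauna, gallery, terrace, garage, annex, nursery, kitchen, cellar]
Visit sauna → queue [gallery, terrace, garage, annex, nursery, kitchen, cellar]
Visit gallery → queue [terrace, garage, annex, nursery, kitchen, cellar]
Visit terrace → queue [garage, annex, nursery, kitchen, cellar]
Visit garage → queue [annex, nursery, kitchen, cellar]
Visit annex; enqueue parlor → queue [nursery, kitchen, cellar, parlor]
Visit nursery → queue [kitchen, cellar, parlor]
Visit kitchen → queue [cellar, parlor]
Visit cellar → queue [parlor]
Visit parlor → queue []

patio, library, chapel, attic, vault, study, sauna, gallery, terrace, garage, annex, nursery, kitchen, cellar, parlor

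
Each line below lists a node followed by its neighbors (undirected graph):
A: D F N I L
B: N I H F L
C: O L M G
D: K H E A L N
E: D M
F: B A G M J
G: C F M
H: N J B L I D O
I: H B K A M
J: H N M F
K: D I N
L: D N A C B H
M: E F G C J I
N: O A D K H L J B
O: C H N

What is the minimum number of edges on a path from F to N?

Level 0: F
Level 1: A, B, G, J, M
Level 2: C, D, E, H, I, L, N
Level 3: K, O
N first appears at level 2.

2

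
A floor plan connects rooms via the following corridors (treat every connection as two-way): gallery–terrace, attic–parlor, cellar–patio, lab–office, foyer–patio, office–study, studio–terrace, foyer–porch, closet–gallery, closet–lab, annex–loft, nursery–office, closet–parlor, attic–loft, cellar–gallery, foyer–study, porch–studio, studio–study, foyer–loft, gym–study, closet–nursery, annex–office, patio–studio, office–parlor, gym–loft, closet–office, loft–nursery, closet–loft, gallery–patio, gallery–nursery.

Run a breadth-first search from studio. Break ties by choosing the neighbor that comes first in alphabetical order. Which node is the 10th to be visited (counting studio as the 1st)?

Visit studio; enqueue patio, porch, study, terrace → queue [patio, porch, study, terrace]
Visit patio; enqueue cellar, foyer, gallery → queue [porch, study, terrace, cellar, foyer, gallery]
Visit porch → queue [study, terrace, cellar, foyer, gallery]
Visit study; enqueue gym, office → queue [terrace, cellar, foyer, gallery, gym, office]
Visit terrace → queue [cellar, foyer, gallery, gym, office]
Visit cellar → queue [foyer, gallery, gym, office]
Visit foyer; enqueue loft → queue [gallery, gym, office, loft]
Visit gallery; enqueue closet, nursery → queue [gym, office, loft, closet, nursery]
Visit gym → queue [office, loft, closet, nursery]
Visit office; enqueue annex, lab, parlor → queue [loft, closet, nursery, annex, lab, parlor]
Visit loft; enqueue attic → queue [closet, nursery, annex, lab, parlor, attic]
Visit closet → queue [nursery, annex, lab, parlor, attic]
Visit nursery → queue [annex, lab, parlor, attic]
Visit annex → queue [lab, parlor, attic]
Visit lab → queue [parlor, attic]
Visit parlor → queue [attic]
Visit attic → queue []

Visit order: studio, patio, porch, study, terrace, cellar, foyer, gallery, gym, office, loft, closet, nursery, annex, lab, parlor, attic

office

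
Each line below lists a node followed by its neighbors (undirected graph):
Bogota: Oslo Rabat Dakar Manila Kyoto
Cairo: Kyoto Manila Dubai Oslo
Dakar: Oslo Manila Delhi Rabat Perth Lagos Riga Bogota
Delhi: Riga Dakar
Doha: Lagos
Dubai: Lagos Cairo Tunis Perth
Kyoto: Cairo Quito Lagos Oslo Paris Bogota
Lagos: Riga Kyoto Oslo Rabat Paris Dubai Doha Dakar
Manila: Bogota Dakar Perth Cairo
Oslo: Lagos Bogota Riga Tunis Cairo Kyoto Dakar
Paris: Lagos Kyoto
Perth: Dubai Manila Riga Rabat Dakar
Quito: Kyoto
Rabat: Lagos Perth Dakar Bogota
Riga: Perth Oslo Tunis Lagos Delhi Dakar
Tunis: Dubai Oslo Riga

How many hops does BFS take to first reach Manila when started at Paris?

3

Level 0: Paris
Level 1: Kyoto, Lagos
Level 2: Bogota, Cairo, Dakar, Doha, Dubai, Oslo, Quito, Rabat, Riga
Level 3: Delhi, Manila, Perth, Tunis
Manila first appears at level 3.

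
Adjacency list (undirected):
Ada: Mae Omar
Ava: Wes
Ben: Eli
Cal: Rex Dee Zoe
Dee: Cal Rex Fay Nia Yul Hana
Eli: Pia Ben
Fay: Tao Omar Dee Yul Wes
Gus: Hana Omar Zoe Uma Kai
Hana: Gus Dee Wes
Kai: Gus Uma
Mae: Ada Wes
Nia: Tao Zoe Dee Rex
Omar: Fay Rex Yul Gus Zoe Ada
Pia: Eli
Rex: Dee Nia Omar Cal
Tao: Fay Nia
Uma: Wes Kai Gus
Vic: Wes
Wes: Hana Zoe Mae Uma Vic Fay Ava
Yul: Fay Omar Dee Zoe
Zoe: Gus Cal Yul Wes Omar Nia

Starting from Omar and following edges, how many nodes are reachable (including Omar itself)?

18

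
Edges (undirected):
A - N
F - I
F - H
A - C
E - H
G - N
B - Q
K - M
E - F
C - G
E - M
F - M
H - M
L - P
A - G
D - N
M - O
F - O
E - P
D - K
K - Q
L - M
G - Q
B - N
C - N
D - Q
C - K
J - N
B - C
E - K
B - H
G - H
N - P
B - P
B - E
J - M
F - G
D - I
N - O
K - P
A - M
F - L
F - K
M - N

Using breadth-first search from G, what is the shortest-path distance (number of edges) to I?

Level 0: G
Level 1: A, C, F, H, N, Q
Level 2: B, D, E, I, J, K, L, M, O, P
I first appears at level 2.

2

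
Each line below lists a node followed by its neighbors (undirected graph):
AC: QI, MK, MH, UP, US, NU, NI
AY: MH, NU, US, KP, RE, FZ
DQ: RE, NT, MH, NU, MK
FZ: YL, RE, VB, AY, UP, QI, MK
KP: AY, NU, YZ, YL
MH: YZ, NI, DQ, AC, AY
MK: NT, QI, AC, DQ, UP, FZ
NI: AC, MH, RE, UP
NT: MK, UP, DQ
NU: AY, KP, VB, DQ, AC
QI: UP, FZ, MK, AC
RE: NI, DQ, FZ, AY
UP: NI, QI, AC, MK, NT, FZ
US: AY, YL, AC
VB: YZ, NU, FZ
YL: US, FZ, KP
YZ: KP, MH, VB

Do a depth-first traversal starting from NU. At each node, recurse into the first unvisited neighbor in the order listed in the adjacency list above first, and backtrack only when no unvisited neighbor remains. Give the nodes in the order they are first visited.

Visit NU
NU → AY
AY → MH
MH → YZ
YZ → KP
KP → YL
YL → US
US → AC
AC → QI
QI → UP
UP → NI
NI → RE
RE → DQ
DQ → NT
NT → MK
MK → FZ
FZ → VB

NU → AY → MH → YZ → KP → YL → US → AC → QI → UP → NI → RE → DQ → NT → MK → FZ → VB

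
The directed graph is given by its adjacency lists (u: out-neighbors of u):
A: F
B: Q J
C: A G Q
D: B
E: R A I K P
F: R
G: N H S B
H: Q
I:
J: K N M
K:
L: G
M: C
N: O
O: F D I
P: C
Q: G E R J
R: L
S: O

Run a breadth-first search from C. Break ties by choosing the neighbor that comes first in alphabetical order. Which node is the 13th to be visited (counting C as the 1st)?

O

Visit C; enqueue A, G, Q → queue [A, G, Q]
Visit A; enqueue F → queue [G, Q, F]
Visit G; enqueue B, H, N, S → queue [Q, F, B, H, N, S]
Visit Q; enqueue E, J, R → queue [F, B, H, N, S, E, J, R]
Visit F → queue [B, H, N, S, E, J, R]
Visit B → queue [H, N, S, E, J, R]
Visit H → queue [N, S, E, J, R]
Visit N; enqueue O → queue [S, E, J, R, O]
Visit S → queue [E, J, R, O]
Visit E; enqueue I, K, P → queue [J, R, O, I, K, P]
Visit J; enqueue M → queue [R, O, I, K, P, M]
Visit R; enqueue L → queue [O, I, K, P, M, L]
Visit O; enqueue D → queue [I, K, P, M, L, D]
Visit I → queue [K, P, M, L, D]
Visit K → queue [P, M, L, D]
Visit P → queue [M, L, D]
Visit M → queue [L, D]
Visit L → queue [D]
Visit D → queue []

Visit order: C, A, G, Q, F, B, H, N, S, E, J, R, O, I, K, P, M, L, D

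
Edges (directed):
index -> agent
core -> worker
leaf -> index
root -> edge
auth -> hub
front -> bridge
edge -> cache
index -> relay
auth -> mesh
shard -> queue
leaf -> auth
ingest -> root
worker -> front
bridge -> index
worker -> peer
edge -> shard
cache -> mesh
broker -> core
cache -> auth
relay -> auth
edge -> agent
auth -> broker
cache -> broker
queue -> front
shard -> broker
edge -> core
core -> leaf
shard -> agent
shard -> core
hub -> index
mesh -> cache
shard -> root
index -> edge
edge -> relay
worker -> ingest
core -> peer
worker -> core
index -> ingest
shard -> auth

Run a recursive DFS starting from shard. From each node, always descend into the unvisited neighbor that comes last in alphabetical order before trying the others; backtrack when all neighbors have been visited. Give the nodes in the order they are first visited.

shard, root, edge, relay, auth, mesh, cache, broker, core, worker, peer, ingest, front, bridge, index, agent, leaf, hub, queue

Visit shard
shard → root
root → edge
edge → relay
relay → auth
auth → mesh
mesh → cache
cache → broker
broker → core
core → worker
worker → peer
worker → ingest
worker → front
front → bridge
bridge → index
index → agent
core → leaf
auth → hub
shard → queue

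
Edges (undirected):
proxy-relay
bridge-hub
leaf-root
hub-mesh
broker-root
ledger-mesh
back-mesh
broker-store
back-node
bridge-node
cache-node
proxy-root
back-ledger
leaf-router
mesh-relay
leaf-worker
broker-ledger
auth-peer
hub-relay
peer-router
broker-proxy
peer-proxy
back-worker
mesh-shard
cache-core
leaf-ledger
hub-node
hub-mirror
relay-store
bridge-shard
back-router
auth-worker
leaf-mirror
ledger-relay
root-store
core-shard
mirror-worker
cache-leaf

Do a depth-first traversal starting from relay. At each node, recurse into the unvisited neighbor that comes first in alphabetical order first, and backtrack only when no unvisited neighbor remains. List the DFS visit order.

relay, hub, bridge, node, back, ledger, broker, proxy, peer, auth, worker, leaf, cache, core, shard, mesh, mirror, root, store, router

Visit relay
relay → hub
hub → bridge
bridge → node
node → back
back → ledger
ledger → broker
broker → proxy
proxy → peer
peer → auth
auth → worker
worker → leaf
leaf → cache
cache → core
core → shard
shard → mesh
leaf → mirror
leaf → root
root → store
leaf → router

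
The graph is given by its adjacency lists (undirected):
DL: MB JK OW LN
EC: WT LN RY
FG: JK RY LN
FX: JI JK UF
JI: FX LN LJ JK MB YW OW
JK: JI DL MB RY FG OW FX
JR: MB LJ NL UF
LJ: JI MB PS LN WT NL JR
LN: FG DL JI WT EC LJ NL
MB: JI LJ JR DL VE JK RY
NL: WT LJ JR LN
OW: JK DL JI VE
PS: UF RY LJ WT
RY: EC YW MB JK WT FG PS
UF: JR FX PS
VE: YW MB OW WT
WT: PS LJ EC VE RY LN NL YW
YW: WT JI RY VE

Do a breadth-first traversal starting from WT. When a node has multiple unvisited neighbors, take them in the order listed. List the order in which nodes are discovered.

Visit WT; enqueue PS, LJ, EC, VE, RY, LN, NL, YW → queue [PS, LJ, EC, VE, RY, LN, NL, YW]
Visit PS; enqueue UF → queue [LJ, EC, VE, RY, LN, NL, YW, UF]
Visit LJ; enqueue JI, MB, JR → queue [EC, VE, RY, LN, NL, YW, UF, JI, MB, JR]
Visit EC → queue [VE, RY, LN, NL, YW, UF, JI, MB, JR]
Visit VE; enqueue OW → queue [RY, LN, NL, YW, UF, JI, MB, JR, OW]
Visit RY; enqueue JK, FG → queue [LN, NL, YW, UF, JI, MB, JR, OW, JK, FG]
Visit LN; enqueue DL → queue [NL, YW, UF, JI, MB, JR, OW, JK, FG, DL]
Visit NL → queue [YW, UF, JI, MB, JR, OW, JK, FG, DL]
Visit YW → queue [UF, JI, MB, JR, OW, JK, FG, DL]
Visit UF; enqueue FX → queue [JI, MB, JR, OW, JK, FG, DL, FX]
Visit JI → queue [MB, JR, OW, JK, FG, DL, FX]
Visit MB → queue [JR, OW, JK, FG, DL, FX]
Visit JR → queue [OW, JK, FG, DL, FX]
Visit OW → queue [JK, FG, DL, FX]
Visit JK → queue [FG, DL, FX]
Visit FG → queue [DL, FX]
Visit DL → queue [FX]
Visit FX → queue []

WT, PS, LJ, EC, VE, RY, LN, NL, YW, UF, JI, MB, JR, OW, JK, FG, DL, FX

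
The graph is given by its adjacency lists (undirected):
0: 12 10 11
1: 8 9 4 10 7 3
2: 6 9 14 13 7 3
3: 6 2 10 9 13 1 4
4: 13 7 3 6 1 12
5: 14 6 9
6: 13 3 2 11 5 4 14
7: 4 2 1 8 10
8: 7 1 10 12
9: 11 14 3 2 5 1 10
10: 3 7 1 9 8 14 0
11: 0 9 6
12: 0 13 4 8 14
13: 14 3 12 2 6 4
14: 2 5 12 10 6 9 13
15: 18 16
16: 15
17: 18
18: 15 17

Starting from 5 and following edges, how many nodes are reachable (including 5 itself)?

15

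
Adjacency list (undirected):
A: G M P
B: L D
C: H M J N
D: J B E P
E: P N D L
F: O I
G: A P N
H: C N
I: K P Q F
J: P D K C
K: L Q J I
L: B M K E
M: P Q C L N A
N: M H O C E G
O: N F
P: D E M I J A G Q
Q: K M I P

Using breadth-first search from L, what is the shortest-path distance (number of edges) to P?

Level 0: L
Level 1: B, E, K, M
Level 2: A, C, D, I, J, N, P, Q
Level 3: F, G, H, O
P first appears at level 2.

2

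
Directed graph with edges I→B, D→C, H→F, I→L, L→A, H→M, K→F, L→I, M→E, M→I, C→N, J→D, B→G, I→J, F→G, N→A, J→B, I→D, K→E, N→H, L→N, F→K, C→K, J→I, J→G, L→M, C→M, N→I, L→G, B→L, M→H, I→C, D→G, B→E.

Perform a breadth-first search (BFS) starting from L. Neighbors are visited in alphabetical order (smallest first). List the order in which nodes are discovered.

L -> A -> G -> I -> M -> N -> B -> C -> D -> J -> E -> H -> K -> F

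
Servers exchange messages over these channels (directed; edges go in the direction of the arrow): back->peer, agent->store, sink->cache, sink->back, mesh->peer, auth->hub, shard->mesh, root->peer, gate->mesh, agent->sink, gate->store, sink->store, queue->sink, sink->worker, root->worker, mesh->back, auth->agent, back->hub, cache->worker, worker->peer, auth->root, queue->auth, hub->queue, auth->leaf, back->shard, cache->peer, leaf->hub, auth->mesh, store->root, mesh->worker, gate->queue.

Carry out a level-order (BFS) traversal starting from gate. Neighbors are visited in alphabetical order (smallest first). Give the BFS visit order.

gate, mesh, queue, store, back, peer, worker, auth, sink, root, hub, shard, agent, leaf, cache

Visit gate; enqueue mesh, queue, store → queue [mesh, queue, store]
Visit mesh; enqueue back, peer, worker → queue [queue, store, back, peer, worker]
Visit queue; enqueue auth, sink → queue [store, back, peer, worker, auth, sink]
Visit store; enqueue root → queue [back, peer, worker, auth, sink, root]
Visit back; enqueue hub, shard → queue [peer, worker, auth, sink, root, hub, shard]
Visit peer → queue [worker, auth, sink, root, hub, shard]
Visit worker → queue [auth, sink, root, hub, shard]
Visit auth; enqueue agent, leaf → queue [sink, root, hub, shard, agent, leaf]
Visit sink; enqueue cache → queue [root, hub, shard, agent, leaf, cache]
Visit root → queue [hub, shard, agent, leaf, cache]
Visit hub → queue [shard, agent, leaf, cache]
Visit shard → queue [agent, leaf, cache]
Visit agent → queue [leaf, cache]
Visit leaf → queue [cache]
Visit cache → queue []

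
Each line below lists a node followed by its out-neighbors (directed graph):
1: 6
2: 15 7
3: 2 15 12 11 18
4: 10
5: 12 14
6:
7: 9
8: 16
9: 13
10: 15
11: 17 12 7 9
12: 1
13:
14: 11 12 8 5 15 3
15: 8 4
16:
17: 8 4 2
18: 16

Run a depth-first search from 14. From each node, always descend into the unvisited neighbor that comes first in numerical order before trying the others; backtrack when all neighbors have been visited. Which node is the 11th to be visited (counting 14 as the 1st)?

16

Visit 14
14 → 3
3 → 2
2 → 7
7 → 9
9 → 13
2 → 15
15 → 4
4 → 10
15 → 8
8 → 16
3 → 11
11 → 12
12 → 1
1 → 6
11 → 17
3 → 18
14 → 5

Visit order: 14, 3, 2, 7, 9, 13, 15, 4, 10, 8, 16, 11, 12, 1, 6, 17, 18, 5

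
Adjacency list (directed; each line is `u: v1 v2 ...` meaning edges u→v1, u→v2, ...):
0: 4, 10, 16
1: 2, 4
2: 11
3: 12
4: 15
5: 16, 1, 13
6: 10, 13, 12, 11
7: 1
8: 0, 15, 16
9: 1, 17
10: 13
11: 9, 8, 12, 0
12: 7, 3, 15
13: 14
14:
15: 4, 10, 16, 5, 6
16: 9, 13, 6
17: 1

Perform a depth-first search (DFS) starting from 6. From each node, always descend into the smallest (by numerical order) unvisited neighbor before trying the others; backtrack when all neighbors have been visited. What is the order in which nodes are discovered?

6 → 10 → 13 → 14 → 11 → 0 → 4 → 15 → 5 → 1 → 2 → 16 → 9 → 17 → 8 → 12 → 3 → 7

Visit 6
6 → 10
10 → 13
13 → 14
6 → 11
11 → 0
0 → 4
4 → 15
15 → 5
5 → 1
1 → 2
5 → 16
16 → 9
9 → 17
11 → 8
11 → 12
12 → 3
12 → 7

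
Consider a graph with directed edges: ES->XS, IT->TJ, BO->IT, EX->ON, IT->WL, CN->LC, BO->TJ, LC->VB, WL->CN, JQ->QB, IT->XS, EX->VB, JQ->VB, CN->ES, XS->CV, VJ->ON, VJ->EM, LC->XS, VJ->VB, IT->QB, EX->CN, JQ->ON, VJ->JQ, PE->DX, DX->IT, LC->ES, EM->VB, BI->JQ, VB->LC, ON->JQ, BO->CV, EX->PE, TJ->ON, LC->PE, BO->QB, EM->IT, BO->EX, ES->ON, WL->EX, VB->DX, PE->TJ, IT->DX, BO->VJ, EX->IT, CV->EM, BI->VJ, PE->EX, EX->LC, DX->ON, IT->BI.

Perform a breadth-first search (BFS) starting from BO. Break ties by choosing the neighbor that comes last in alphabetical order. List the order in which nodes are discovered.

Visit BO; enqueue VJ, TJ, QB, IT, EX, CV → queue [VJ, TJ, QB, IT, EX, CV]
Visit VJ; enqueue VB, ON, JQ, EM → queue [TJ, QB, IT, EX, CV, VB, ON, JQ, EM]
Visit TJ → queue [QB, IT, EX, CV, VB, ON, JQ, EM]
Visit QB → queue [IT, EX, CV, VB, ON, JQ, EM]
Visit IT; enqueue XS, WL, DX, BI → queue [EX, CV, VB, ON, JQ, EM, XS, WL, DX, BI]
Visit EX; enqueue PE, LC, CN → queue [CV, VB, ON, JQ, EM, XS, WL, DX, BI, PE, LC, CN]
Visit CV → queue [VB, ON, JQ, EM, XS, WL, DX, BI, PE, LC, CN]
Visit VB → queue [ON, JQ, EM, XS, WL, DX, BI, PE, LC, CN]
Visit ON → queue [JQ, EM, XS, WL, DX, BI, PE, LC, CN]
Visit JQ → queue [EM, XS, WL, DX, BI, PE, LC, CN]
Visit EM → queue [XS, WL, DX, BI, PE, LC, CN]
Visit XS → queue [WL, DX, BI, PE, LC, CN]
Visit WL → queue [DX, BI, PE, LC, CN]
Visit DX → queue [BI, PE, LC, CN]
Visit BI → queue [PE, LC, CN]
Visit PE → queue [LC, CN]
Visit LC; enqueue ES → queue [CN, ES]
Visit CN → queue [ES]
Visit ES → queue []

BO, VJ, TJ, QB, IT, EX, CV, VB, ON, JQ, EM, XS, WL, DX, BI, PE, LC, CN, ES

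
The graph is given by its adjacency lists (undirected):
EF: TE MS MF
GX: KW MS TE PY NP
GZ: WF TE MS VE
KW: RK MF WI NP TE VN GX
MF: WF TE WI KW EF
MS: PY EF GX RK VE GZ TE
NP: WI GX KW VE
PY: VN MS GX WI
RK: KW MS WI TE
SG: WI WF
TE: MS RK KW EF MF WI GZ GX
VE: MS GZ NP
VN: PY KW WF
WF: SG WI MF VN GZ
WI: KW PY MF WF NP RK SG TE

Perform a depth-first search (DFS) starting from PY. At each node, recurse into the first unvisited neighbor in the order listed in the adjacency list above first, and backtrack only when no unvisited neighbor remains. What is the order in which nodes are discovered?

Visit PY
PY → VN
VN → KW
KW → RK
RK → MS
MS → EF
EF → TE
TE → MF
MF → WF
WF → SG
SG → WI
WI → NP
NP → GX
NP → VE
VE → GZ

PY VN KW RK MS EF TE MF WF SG WI NP GX VE GZ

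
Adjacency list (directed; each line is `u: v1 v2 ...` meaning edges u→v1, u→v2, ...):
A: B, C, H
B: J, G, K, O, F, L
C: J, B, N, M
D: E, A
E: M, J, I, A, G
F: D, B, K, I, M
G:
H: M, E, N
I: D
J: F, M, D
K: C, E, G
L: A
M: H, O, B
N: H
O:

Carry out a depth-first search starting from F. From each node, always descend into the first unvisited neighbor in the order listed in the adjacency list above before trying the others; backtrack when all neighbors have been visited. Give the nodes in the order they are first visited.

Visit F
F → D
D → E
E → M
M → H
H → N
M → O
M → B
B → J
B → G
B → K
K → C
B → L
L → A
E → I

F, D, E, M, H, N, O, B, J, G, K, C, L, A, I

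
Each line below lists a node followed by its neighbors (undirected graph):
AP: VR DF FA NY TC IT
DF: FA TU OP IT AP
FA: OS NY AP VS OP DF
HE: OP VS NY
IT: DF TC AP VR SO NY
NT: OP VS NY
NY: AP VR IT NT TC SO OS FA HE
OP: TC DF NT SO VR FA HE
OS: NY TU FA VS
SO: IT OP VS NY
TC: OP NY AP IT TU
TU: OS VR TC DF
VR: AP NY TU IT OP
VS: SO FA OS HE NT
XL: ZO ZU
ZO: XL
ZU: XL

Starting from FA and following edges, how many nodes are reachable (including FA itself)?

14

BFS from FA visits: FA, VS, OS, OP, NY, DF, AP, SO, NT, HE, TU, VR, TC, IT
Reachable nodes: 14 of 17 total.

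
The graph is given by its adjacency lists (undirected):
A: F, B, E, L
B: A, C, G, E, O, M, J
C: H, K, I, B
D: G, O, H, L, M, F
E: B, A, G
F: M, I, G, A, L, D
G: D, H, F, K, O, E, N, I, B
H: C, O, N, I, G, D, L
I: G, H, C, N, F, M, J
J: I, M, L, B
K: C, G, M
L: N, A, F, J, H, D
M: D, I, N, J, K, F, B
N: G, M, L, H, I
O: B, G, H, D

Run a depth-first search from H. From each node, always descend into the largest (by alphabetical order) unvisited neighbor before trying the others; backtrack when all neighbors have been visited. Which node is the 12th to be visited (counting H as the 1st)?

D

Visit H
H → O
O → G
G → N
N → M
M → K
K → C
C → I
I → J
J → L
L → F
F → D
F → A
A → E
E → B

Visit order: H, O, G, N, M, K, C, I, J, L, F, D, A, E, B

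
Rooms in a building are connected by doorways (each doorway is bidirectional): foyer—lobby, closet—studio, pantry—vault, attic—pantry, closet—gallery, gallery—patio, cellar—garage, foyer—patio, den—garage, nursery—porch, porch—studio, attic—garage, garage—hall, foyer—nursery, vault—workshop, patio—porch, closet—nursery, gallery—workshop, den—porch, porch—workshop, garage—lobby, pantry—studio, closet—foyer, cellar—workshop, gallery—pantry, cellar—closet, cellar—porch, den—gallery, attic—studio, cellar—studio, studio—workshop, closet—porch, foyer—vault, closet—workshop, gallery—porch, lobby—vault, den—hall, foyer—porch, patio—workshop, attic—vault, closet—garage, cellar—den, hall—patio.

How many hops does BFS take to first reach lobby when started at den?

Level 0: den
Level 1: cellar, gallery, garage, hall, porch
Level 2: attic, closet, foyer, lobby, nursery, pantry, patio, studio, workshop
Level 3: vault
lobby first appears at level 2.

2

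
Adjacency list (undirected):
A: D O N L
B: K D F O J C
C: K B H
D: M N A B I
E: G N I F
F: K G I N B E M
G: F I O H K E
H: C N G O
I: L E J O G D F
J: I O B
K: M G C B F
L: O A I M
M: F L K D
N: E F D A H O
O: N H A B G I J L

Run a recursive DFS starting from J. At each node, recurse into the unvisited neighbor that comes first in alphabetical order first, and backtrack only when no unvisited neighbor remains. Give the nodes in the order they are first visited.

J -> B -> C -> H -> G -> E -> F -> I -> D -> A -> L -> M -> K -> O -> N

Visit J
J → B
B → C
C → H
H → G
G → E
E → F
F → I
I → D
D → A
A → L
L → M
M → K
L → O
O → N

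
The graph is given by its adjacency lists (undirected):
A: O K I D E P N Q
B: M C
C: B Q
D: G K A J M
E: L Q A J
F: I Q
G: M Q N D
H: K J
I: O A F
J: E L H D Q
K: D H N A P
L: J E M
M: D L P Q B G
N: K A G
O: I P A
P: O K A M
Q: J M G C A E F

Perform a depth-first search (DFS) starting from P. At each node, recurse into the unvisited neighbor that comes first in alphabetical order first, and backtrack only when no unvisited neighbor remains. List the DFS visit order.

P → A → D → G → M → B → C → Q → E → J → H → K → N → L → F → I → O

Visit P
P → A
A → D
D → G
G → M
M → B
B → C
C → Q
Q → E
E → J
J → H
H → K
K → N
J → L
Q → F
F → I
I → O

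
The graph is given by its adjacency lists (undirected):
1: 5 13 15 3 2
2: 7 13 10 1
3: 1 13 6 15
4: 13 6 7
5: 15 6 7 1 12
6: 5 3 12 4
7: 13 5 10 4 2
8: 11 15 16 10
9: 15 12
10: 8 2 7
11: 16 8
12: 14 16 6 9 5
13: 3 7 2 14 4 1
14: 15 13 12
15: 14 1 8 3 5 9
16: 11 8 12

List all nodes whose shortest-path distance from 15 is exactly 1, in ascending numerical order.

Level 0: 15
Level 1: 1, 3, 5, 8, 9, 14
Level 2: 2, 6, 7, 10, 11, 12, 13, 16
Level 3: 4

1, 3, 5, 8, 9, 14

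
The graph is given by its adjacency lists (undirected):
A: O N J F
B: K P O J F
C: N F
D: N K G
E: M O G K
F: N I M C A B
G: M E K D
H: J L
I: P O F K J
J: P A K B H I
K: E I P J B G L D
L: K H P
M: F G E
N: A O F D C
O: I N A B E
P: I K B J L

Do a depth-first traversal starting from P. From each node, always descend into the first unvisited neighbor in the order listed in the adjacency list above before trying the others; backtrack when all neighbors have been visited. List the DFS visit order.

P, I, O, N, A, J, K, E, M, F, C, B, G, D, L, H

Visit P
P → I
I → O
O → N
N → A
A → J
J → K
K → E
E → M
M → F
F → C
F → B
M → G
G → D
K → L
L → H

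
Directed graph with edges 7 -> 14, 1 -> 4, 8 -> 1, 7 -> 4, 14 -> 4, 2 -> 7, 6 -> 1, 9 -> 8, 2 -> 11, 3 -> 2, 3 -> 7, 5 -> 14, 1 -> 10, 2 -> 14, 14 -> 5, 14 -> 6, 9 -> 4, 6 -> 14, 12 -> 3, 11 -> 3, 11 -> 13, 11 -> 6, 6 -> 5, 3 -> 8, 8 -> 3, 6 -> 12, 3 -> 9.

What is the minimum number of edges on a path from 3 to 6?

3

Level 0: 3
Level 1: 2, 7, 8, 9
Level 2: 1, 4, 11, 14
Level 3: 5, 6, 10, 13
Level 4: 12
6 first appears at level 3.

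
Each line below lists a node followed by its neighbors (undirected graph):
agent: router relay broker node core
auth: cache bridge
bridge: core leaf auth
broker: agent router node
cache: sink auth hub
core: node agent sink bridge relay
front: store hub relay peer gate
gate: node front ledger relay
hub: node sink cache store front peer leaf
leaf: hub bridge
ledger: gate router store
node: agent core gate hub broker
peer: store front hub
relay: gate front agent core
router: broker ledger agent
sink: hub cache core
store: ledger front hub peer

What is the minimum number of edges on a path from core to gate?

Level 0: core
Level 1: agent, bridge, node, relay, sink
Level 2: auth, broker, cache, front, gate, hub, leaf, router
Level 3: ledger, peer, store
gate first appears at level 2.

2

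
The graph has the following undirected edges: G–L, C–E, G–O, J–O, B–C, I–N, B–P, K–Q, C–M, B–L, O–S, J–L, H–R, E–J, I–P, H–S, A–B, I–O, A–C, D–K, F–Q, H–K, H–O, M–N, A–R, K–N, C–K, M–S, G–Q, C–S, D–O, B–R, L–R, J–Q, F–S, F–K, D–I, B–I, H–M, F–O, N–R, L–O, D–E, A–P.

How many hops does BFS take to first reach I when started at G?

Level 0: G
Level 1: L, O, Q
Level 2: B, D, F, H, I, J, K, R, S
Level 3: A, C, E, M, N, P
I first appears at level 2.

2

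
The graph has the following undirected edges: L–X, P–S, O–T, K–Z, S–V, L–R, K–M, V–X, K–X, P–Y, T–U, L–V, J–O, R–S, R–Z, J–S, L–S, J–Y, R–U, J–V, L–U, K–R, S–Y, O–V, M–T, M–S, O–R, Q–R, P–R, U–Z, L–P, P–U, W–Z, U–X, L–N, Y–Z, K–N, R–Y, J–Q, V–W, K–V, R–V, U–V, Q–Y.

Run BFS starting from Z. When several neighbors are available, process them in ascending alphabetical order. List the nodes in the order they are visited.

Visit Z; enqueue K, R, U, W, Y → queue [K, R, U, W, Y]
Visit K; enqueue M, N, V, X → queue [R, U, W, Y, M, N, V, X]
Visit R; enqueue L, O, P, Q, S → queue [U, W, Y, M, N, V, X, L, O, P, Q, S]
Visit U; enqueue T → queue [W, Y, M, N, V, X, L, O, P, Q, S, T]
Visit W → queue [Y, M, N, V, X, L, O, P, Q, S, T]
Visit Y; enqueue J → queue [M, N, V, X, L, O, P, Q, S, T, J]
Visit M → queue [N, V, X, L, O, P, Q, S, T, J]
Visit N → queue [V, X, L, O, P, Q, S, T, J]
Visit V → queue [X, L, O, P, Q, S, T, J]
Visit X → queue [L, O, P, Q, S, T, J]
Visit L → queue [O, P, Q, S, T, J]
Visit O → queue [P, Q, S, T, J]
Visit P → queue [Q, S, T, J]
Visit Q → queue [S, T, J]
Visit S → queue [T, J]
Visit T → queue [J]
Visit J → queue []

Z -> K -> R -> U -> W -> Y -> M -> N -> V -> X -> L -> O -> P -> Q -> S -> T -> J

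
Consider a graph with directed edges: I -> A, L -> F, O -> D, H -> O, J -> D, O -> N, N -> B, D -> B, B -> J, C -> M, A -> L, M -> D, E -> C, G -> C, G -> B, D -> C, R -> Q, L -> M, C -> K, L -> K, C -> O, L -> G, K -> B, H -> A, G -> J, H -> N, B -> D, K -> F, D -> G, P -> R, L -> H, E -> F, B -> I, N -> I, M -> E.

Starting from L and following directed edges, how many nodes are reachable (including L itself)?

15

BFS from L visits: L, F, G, H, K, M, B, C, J, A, N, O, D, E, I
Reachable nodes: 15 of 18 total.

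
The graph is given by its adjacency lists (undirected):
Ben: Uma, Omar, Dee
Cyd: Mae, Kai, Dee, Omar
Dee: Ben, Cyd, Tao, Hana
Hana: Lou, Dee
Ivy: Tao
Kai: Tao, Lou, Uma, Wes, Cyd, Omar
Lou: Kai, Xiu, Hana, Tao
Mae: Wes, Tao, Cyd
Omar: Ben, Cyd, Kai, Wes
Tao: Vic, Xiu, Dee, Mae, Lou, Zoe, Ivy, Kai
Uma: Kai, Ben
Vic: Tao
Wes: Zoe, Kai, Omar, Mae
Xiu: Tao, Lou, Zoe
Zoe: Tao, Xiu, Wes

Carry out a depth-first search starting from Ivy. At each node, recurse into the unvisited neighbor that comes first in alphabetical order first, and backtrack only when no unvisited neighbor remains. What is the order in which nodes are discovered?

Visit Ivy
Ivy → Tao
Tao → Dee
Dee → Ben
Ben → Omar
Omar → Cyd
Cyd → Kai
Kai → Lou
Lou → Hana
Lou → Xiu
Xiu → Zoe
Zoe → Wes
Wes → Mae
Kai → Uma
Tao → Vic

Ivy, Tao, Dee, Ben, Omar, Cyd, Kai, Lou, Hana, Xiu, Zoe, Wes, Mae, Uma, Vic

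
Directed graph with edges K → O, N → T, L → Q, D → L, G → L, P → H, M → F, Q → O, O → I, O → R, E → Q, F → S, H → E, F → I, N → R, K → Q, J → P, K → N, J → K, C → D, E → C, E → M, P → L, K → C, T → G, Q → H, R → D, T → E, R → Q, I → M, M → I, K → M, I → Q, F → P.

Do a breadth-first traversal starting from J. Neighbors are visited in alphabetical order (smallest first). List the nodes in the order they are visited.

J, K, P, C, M, N, O, Q, H, L, D, F, I, R, T, E, S, G

Visit J; enqueue K, P → queue [K, P]
Visit K; enqueue C, M, N, O, Q → queue [P, C, M, N, O, Q]
Visit P; enqueue H, L → queue [C, M, N, O, Q, H, L]
Visit C; enqueue D → queue [M, N, O, Q, H, L, D]
Visit M; enqueue F, I → queue [N, O, Q, H, L, D, F, I]
Visit N; enqueue R, T → queue [O, Q, H, L, D, F, I, R, T]
Visit O → queue [Q, H, L, D, F, I, R, T]
Visit Q → queue [H, L, D, F, I, R, T]
Visit H; enqueue E → queue [L, D, F, I, R, T, E]
Visit L → queue [D, F, I, R, T, E]
Visit D → queue [F, I, R, T, E]
Visit F; enqueue S → queue [I, R, T, E, S]
Visit I → queue [R, T, E, S]
Visit R → queue [T, E, S]
Visit T; enqueue G → queue [E, S, G]
Visit E → queue [S, G]
Visit S → queue [G]
Visit G → queue []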